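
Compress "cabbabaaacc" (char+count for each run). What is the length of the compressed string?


Input: cabbabaaacc
Runs:
  'c' x 1 => "c1"
  'a' x 1 => "a1"
  'b' x 2 => "b2"
  'a' x 1 => "a1"
  'b' x 1 => "b1"
  'a' x 3 => "a3"
  'c' x 2 => "c2"
Compressed: "c1a1b2a1b1a3c2"
Compressed length: 14

14


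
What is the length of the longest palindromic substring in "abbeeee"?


Input: "abbeeee"
Checking substrings for palindromes:
  [3:7] "eeee" (len 4) => palindrome
  [3:6] "eee" (len 3) => palindrome
  [4:7] "eee" (len 3) => palindrome
  [1:3] "bb" (len 2) => palindrome
  [3:5] "ee" (len 2) => palindrome
  [4:6] "ee" (len 2) => palindrome
Longest palindromic substring: "eeee" with length 4

4


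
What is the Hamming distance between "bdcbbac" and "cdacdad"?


Comparing "bdcbbac" and "cdacdad" position by position:
  Position 0: 'b' vs 'c' => differ
  Position 1: 'd' vs 'd' => same
  Position 2: 'c' vs 'a' => differ
  Position 3: 'b' vs 'c' => differ
  Position 4: 'b' vs 'd' => differ
  Position 5: 'a' vs 'a' => same
  Position 6: 'c' vs 'd' => differ
Total differences (Hamming distance): 5

5


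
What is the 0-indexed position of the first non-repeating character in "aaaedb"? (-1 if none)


Input: aaaedb
Character frequencies:
  'a': 3
  'b': 1
  'd': 1
  'e': 1
Scanning left to right for freq == 1:
  Position 0 ('a'): freq=3, skip
  Position 1 ('a'): freq=3, skip
  Position 2 ('a'): freq=3, skip
  Position 3 ('e'): unique! => answer = 3

3


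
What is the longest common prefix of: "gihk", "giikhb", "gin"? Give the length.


Words: gihk, giikhb, gin
  Position 0: all 'g' => match
  Position 1: all 'i' => match
  Position 2: ('h', 'i', 'n') => mismatch, stop
LCP = "gi" (length 2)

2


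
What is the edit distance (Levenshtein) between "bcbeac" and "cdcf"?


Computing edit distance: "bcbeac" -> "cdcf"
DP table:
           c    d    c    f
      0    1    2    3    4
  b   1    1    2    3    4
  c   2    1    2    2    3
  b   3    2    2    3    3
  e   4    3    3    3    4
  a   5    4    4    4    4
  c   6    5    5    4    5
Edit distance = dp[6][4] = 5

5


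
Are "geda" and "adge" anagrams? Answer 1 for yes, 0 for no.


Strings: "geda", "adge"
Sorted first:  adeg
Sorted second: adeg
Sorted forms match => anagrams

1


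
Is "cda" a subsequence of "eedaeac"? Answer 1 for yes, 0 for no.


Check if "cda" is a subsequence of "eedaeac"
Greedy scan:
  Position 0 ('e'): no match needed
  Position 1 ('e'): no match needed
  Position 2 ('d'): no match needed
  Position 3 ('a'): no match needed
  Position 4 ('e'): no match needed
  Position 5 ('a'): no match needed
  Position 6 ('c'): matches sub[0] = 'c'
Only matched 1/3 characters => not a subsequence

0


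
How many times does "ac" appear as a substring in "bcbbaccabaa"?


Searching for "ac" in "bcbbaccabaa"
Scanning each position:
  Position 0: "bc" => no
  Position 1: "cb" => no
  Position 2: "bb" => no
  Position 3: "ba" => no
  Position 4: "ac" => MATCH
  Position 5: "cc" => no
  Position 6: "ca" => no
  Position 7: "ab" => no
  Position 8: "ba" => no
  Position 9: "aa" => no
Total occurrences: 1

1


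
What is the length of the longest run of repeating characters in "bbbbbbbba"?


Input: "bbbbbbbba"
Scanning for longest run:
  Position 1 ('b'): continues run of 'b', length=2
  Position 2 ('b'): continues run of 'b', length=3
  Position 3 ('b'): continues run of 'b', length=4
  Position 4 ('b'): continues run of 'b', length=5
  Position 5 ('b'): continues run of 'b', length=6
  Position 6 ('b'): continues run of 'b', length=7
  Position 7 ('b'): continues run of 'b', length=8
  Position 8 ('a'): new char, reset run to 1
Longest run: 'b' with length 8

8


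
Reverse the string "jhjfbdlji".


Input: jhjfbdlji
Reading characters right to left:
  Position 8: 'i'
  Position 7: 'j'
  Position 6: 'l'
  Position 5: 'd'
  Position 4: 'b'
  Position 3: 'f'
  Position 2: 'j'
  Position 1: 'h'
  Position 0: 'j'
Reversed: ijldbfjhj

ijldbfjhj


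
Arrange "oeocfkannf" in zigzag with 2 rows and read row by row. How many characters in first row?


Zigzag "oeocfkannf" into 2 rows:
Placing characters:
  'o' => row 0
  'e' => row 1
  'o' => row 0
  'c' => row 1
  'f' => row 0
  'k' => row 1
  'a' => row 0
  'n' => row 1
  'n' => row 0
  'f' => row 1
Rows:
  Row 0: "oofan"
  Row 1: "ecknf"
First row length: 5

5


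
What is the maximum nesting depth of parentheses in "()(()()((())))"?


Input: "()(()()((())))"
Tracking depth:
  Position 0 '(': depth becomes 1
  Position 1 ')': depth becomes 0
  Position 2 '(': depth becomes 1
  Position 3 '(': depth becomes 2
  Position 4 ')': depth becomes 1
  Position 5 '(': depth becomes 2
  Position 6 ')': depth becomes 1
  Position 7 '(': depth becomes 2
  Position 8 '(': depth becomes 3
  Position 9 '(': depth becomes 4
  Position 10 ')': depth becomes 3
  Position 11 ')': depth becomes 2
  Position 12 ')': depth becomes 1
  Position 13 ')': depth becomes 0
Maximum depth reached: 4

4


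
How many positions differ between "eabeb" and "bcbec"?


Comparing "eabeb" and "bcbec" position by position:
  Position 0: 'e' vs 'b' => DIFFER
  Position 1: 'a' vs 'c' => DIFFER
  Position 2: 'b' vs 'b' => same
  Position 3: 'e' vs 'e' => same
  Position 4: 'b' vs 'c' => DIFFER
Positions that differ: 3

3


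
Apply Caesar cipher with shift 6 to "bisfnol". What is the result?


Caesar cipher: shift "bisfnol" by 6
  'b' (pos 1) + 6 = pos 7 = 'h'
  'i' (pos 8) + 6 = pos 14 = 'o'
  's' (pos 18) + 6 = pos 24 = 'y'
  'f' (pos 5) + 6 = pos 11 = 'l'
  'n' (pos 13) + 6 = pos 19 = 't'
  'o' (pos 14) + 6 = pos 20 = 'u'
  'l' (pos 11) + 6 = pos 17 = 'r'
Result: hoyltur

hoyltur


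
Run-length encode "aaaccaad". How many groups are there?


Input: aaaccaad
Scanning for consecutive runs:
  Group 1: 'a' x 3 (positions 0-2)
  Group 2: 'c' x 2 (positions 3-4)
  Group 3: 'a' x 2 (positions 5-6)
  Group 4: 'd' x 1 (positions 7-7)
Total groups: 4

4


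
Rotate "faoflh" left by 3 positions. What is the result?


Input: "faoflh", rotate left by 3
First 3 characters: "fao"
Remaining characters: "flh"
Concatenate remaining + first: "flh" + "fao" = "flhfao"

flhfao


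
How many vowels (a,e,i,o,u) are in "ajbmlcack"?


Input: ajbmlcack
Checking each character:
  'a' at position 0: vowel (running total: 1)
  'j' at position 1: consonant
  'b' at position 2: consonant
  'm' at position 3: consonant
  'l' at position 4: consonant
  'c' at position 5: consonant
  'a' at position 6: vowel (running total: 2)
  'c' at position 7: consonant
  'k' at position 8: consonant
Total vowels: 2

2


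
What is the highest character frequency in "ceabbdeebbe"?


Input: ceabbdeebbe
Character counts:
  'a': 1
  'b': 4
  'c': 1
  'd': 1
  'e': 4
Maximum frequency: 4

4


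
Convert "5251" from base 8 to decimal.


Input: "5251" in base 8
Positional expansion:
  Digit '5' (value 5) x 8^3 = 2560
  Digit '2' (value 2) x 8^2 = 128
  Digit '5' (value 5) x 8^1 = 40
  Digit '1' (value 1) x 8^0 = 1
Sum = 2729

2729


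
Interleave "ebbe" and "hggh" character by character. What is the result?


Interleaving "ebbe" and "hggh":
  Position 0: 'e' from first, 'h' from second => "eh"
  Position 1: 'b' from first, 'g' from second => "bg"
  Position 2: 'b' from first, 'g' from second => "bg"
  Position 3: 'e' from first, 'h' from second => "eh"
Result: ehbgbgeh

ehbgbgeh


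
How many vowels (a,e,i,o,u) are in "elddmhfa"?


Input: elddmhfa
Checking each character:
  'e' at position 0: vowel (running total: 1)
  'l' at position 1: consonant
  'd' at position 2: consonant
  'd' at position 3: consonant
  'm' at position 4: consonant
  'h' at position 5: consonant
  'f' at position 6: consonant
  'a' at position 7: vowel (running total: 2)
Total vowels: 2

2


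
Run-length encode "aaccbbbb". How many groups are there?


Input: aaccbbbb
Scanning for consecutive runs:
  Group 1: 'a' x 2 (positions 0-1)
  Group 2: 'c' x 2 (positions 2-3)
  Group 3: 'b' x 4 (positions 4-7)
Total groups: 3

3


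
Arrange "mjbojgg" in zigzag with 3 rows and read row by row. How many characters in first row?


Zigzag "mjbojgg" into 3 rows:
Placing characters:
  'm' => row 0
  'j' => row 1
  'b' => row 2
  'o' => row 1
  'j' => row 0
  'g' => row 1
  'g' => row 2
Rows:
  Row 0: "mj"
  Row 1: "jog"
  Row 2: "bg"
First row length: 2

2


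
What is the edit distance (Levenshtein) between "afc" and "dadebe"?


Computing edit distance: "afc" -> "dadebe"
DP table:
           d    a    d    e    b    e
      0    1    2    3    4    5    6
  a   1    1    1    2    3    4    5
  f   2    2    2    2    3    4    5
  c   3    3    3    3    3    4    5
Edit distance = dp[3][6] = 5

5


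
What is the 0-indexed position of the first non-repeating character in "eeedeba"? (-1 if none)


Input: eeedeba
Character frequencies:
  'a': 1
  'b': 1
  'd': 1
  'e': 4
Scanning left to right for freq == 1:
  Position 0 ('e'): freq=4, skip
  Position 1 ('e'): freq=4, skip
  Position 2 ('e'): freq=4, skip
  Position 3 ('d'): unique! => answer = 3

3


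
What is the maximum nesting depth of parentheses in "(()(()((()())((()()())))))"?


Input: "(()(()((()())((()()())))))"
Tracking depth:
  Position 0 '(': depth becomes 1
  Position 1 '(': depth becomes 2
  Position 2 ')': depth becomes 1
  Position 3 '(': depth becomes 2
  Position 4 '(': depth becomes 3
  Position 5 ')': depth becomes 2
  Position 6 '(': depth becomes 3
  Position 7 '(': depth becomes 4
  Position 8 '(': depth becomes 5
  Position 9 ')': depth becomes 4
  Position 10 '(': depth becomes 5
  Position 11 ')': depth becomes 4
  Position 12 ')': depth becomes 3
  Position 13 '(': depth becomes 4
  Position 14 '(': depth becomes 5
  Position 15 '(': depth becomes 6
  Position 16 ')': depth becomes 5
  Position 17 '(': depth becomes 6
  Position 18 ')': depth becomes 5
  Position 19 '(': depth becomes 6
  Position 20 ')': depth becomes 5
  Position 21 ')': depth becomes 4
  Position 22 ')': depth becomes 3
  Position 23 ')': depth becomes 2
  Position 24 ')': depth becomes 1
  Position 25 ')': depth becomes 0
Maximum depth reached: 6

6


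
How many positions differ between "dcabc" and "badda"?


Comparing "dcabc" and "badda" position by position:
  Position 0: 'd' vs 'b' => DIFFER
  Position 1: 'c' vs 'a' => DIFFER
  Position 2: 'a' vs 'd' => DIFFER
  Position 3: 'b' vs 'd' => DIFFER
  Position 4: 'c' vs 'a' => DIFFER
Positions that differ: 5

5


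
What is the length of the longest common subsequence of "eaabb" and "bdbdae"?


LCS of "eaabb" and "bdbdae"
DP table:
           b    d    b    d    a    e
      0    0    0    0    0    0    0
  e   0    0    0    0    0    0    1
  a   0    0    0    0    0    1    1
  a   0    0    0    0    0    1    1
  b   0    1    1    1    1    1    1
  b   0    1    1    2    2    2    2
LCS length = dp[5][6] = 2

2


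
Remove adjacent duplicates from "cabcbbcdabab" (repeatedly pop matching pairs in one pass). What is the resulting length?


Input: cabcbbcdabab
Stack-based adjacent duplicate removal:
  Read 'c': push. Stack: c
  Read 'a': push. Stack: ca
  Read 'b': push. Stack: cab
  Read 'c': push. Stack: cabc
  Read 'b': push. Stack: cabcb
  Read 'b': matches stack top 'b' => pop. Stack: cabc
  Read 'c': matches stack top 'c' => pop. Stack: cab
  Read 'd': push. Stack: cabd
  Read 'a': push. Stack: cabda
  Read 'b': push. Stack: cabdab
  Read 'a': push. Stack: cabdaba
  Read 'b': push. Stack: cabdabab
Final stack: "cabdabab" (length 8)

8


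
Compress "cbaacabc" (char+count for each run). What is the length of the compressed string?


Input: cbaacabc
Runs:
  'c' x 1 => "c1"
  'b' x 1 => "b1"
  'a' x 2 => "a2"
  'c' x 1 => "c1"
  'a' x 1 => "a1"
  'b' x 1 => "b1"
  'c' x 1 => "c1"
Compressed: "c1b1a2c1a1b1c1"
Compressed length: 14

14


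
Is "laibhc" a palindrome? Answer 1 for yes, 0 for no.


Input: laibhc
Reversed: chbial
  Compare pos 0 ('l') with pos 5 ('c'): MISMATCH
  Compare pos 1 ('a') with pos 4 ('h'): MISMATCH
  Compare pos 2 ('i') with pos 3 ('b'): MISMATCH
Result: not a palindrome

0


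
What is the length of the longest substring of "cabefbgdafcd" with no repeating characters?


Input: "cabefbgdafcd"
Sliding window (track last position of each char):
  Position 0 ('c'): window [0,0] length 1 -- new best
  Position 1 ('a'): window [0,1] length 2 -- new best
  Position 2 ('b'): window [0,2] length 3 -- new best
  Position 3 ('e'): window [0,3] length 4 -- new best
  Position 4 ('f'): window [0,4] length 5 -- new best
  Position 5 ('b'): repeat (last at 2), move window start to 3
  Position 5 ('b'): window [3,5] length 3
  Position 6 ('g'): window [3,6] length 4
  Position 7 ('d'): window [3,7] length 5
  Position 8 ('a'): window [3,8] length 6 -- new best
  Position 9 ('f'): repeat (last at 4), move window start to 5
  Position 9 ('f'): window [5,9] length 5
  Position 10 ('c'): window [5,10] length 6
  Position 11 ('d'): repeat (last at 7), move window start to 8
  Position 11 ('d'): window [8,11] length 4
Longest substring with no repeats: "efbgda" with length 6

6


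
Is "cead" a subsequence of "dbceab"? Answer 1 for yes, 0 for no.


Check if "cead" is a subsequence of "dbceab"
Greedy scan:
  Position 0 ('d'): no match needed
  Position 1 ('b'): no match needed
  Position 2 ('c'): matches sub[0] = 'c'
  Position 3 ('e'): matches sub[1] = 'e'
  Position 4 ('a'): matches sub[2] = 'a'
  Position 5 ('b'): no match needed
Only matched 3/4 characters => not a subsequence

0


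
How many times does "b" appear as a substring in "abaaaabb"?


Searching for "b" in "abaaaabb"
Scanning each position:
  Position 0: "a" => no
  Position 1: "b" => MATCH
  Position 2: "a" => no
  Position 3: "a" => no
  Position 4: "a" => no
  Position 5: "a" => no
  Position 6: "b" => MATCH
  Position 7: "b" => MATCH
Total occurrences: 3

3


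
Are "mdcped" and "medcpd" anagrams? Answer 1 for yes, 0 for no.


Strings: "mdcped", "medcpd"
Sorted first:  cddemp
Sorted second: cddemp
Sorted forms match => anagrams

1


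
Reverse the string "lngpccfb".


Input: lngpccfb
Reading characters right to left:
  Position 7: 'b'
  Position 6: 'f'
  Position 5: 'c'
  Position 4: 'c'
  Position 3: 'p'
  Position 2: 'g'
  Position 1: 'n'
  Position 0: 'l'
Reversed: bfccpgnl

bfccpgnl


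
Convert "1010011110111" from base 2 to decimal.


Input: "1010011110111" in base 2
Positional expansion:
  Digit '1' (value 1) x 2^12 = 4096
  Digit '0' (value 0) x 2^11 = 0
  Digit '1' (value 1) x 2^10 = 1024
  Digit '0' (value 0) x 2^9 = 0
  Digit '0' (value 0) x 2^8 = 0
  Digit '1' (value 1) x 2^7 = 128
  Digit '1' (value 1) x 2^6 = 64
  Digit '1' (value 1) x 2^5 = 32
  Digit '1' (value 1) x 2^4 = 16
  Digit '0' (value 0) x 2^3 = 0
  Digit '1' (value 1) x 2^2 = 4
  Digit '1' (value 1) x 2^1 = 2
  Digit '1' (value 1) x 2^0 = 1
Sum = 5367

5367


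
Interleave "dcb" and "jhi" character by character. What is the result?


Interleaving "dcb" and "jhi":
  Position 0: 'd' from first, 'j' from second => "dj"
  Position 1: 'c' from first, 'h' from second => "ch"
  Position 2: 'b' from first, 'i' from second => "bi"
Result: djchbi

djchbi


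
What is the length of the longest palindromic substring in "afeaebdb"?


Input: "afeaebdb"
Checking substrings for palindromes:
  [2:5] "eae" (len 3) => palindrome
  [5:8] "bdb" (len 3) => palindrome
Longest palindromic substring: "eae" with length 3

3


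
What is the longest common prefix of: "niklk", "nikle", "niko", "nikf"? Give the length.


Words: niklk, nikle, niko, nikf
  Position 0: all 'n' => match
  Position 1: all 'i' => match
  Position 2: all 'k' => match
  Position 3: ('l', 'l', 'o', 'f') => mismatch, stop
LCP = "nik" (length 3)

3


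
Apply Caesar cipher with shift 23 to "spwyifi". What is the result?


Caesar cipher: shift "spwyifi" by 23
  's' (pos 18) + 23 = pos 15 = 'p'
  'p' (pos 15) + 23 = pos 12 = 'm'
  'w' (pos 22) + 23 = pos 19 = 't'
  'y' (pos 24) + 23 = pos 21 = 'v'
  'i' (pos 8) + 23 = pos 5 = 'f'
  'f' (pos 5) + 23 = pos 2 = 'c'
  'i' (pos 8) + 23 = pos 5 = 'f'
Result: pmtvfcf

pmtvfcf


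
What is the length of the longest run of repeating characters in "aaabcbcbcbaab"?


Input: "aaabcbcbcbaab"
Scanning for longest run:
  Position 1 ('a'): continues run of 'a', length=2
  Position 2 ('a'): continues run of 'a', length=3
  Position 3 ('b'): new char, reset run to 1
  Position 4 ('c'): new char, reset run to 1
  Position 5 ('b'): new char, reset run to 1
  Position 6 ('c'): new char, reset run to 1
  Position 7 ('b'): new char, reset run to 1
  Position 8 ('c'): new char, reset run to 1
  Position 9 ('b'): new char, reset run to 1
  Position 10 ('a'): new char, reset run to 1
  Position 11 ('a'): continues run of 'a', length=2
  Position 12 ('b'): new char, reset run to 1
Longest run: 'a' with length 3

3


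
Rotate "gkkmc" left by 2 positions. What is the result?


Input: "gkkmc", rotate left by 2
First 2 characters: "gk"
Remaining characters: "kmc"
Concatenate remaining + first: "kmc" + "gk" = "kmcgk"

kmcgk


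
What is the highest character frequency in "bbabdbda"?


Input: bbabdbda
Character counts:
  'a': 2
  'b': 4
  'd': 2
Maximum frequency: 4

4


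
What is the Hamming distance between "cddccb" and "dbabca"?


Comparing "cddccb" and "dbabca" position by position:
  Position 0: 'c' vs 'd' => differ
  Position 1: 'd' vs 'b' => differ
  Position 2: 'd' vs 'a' => differ
  Position 3: 'c' vs 'b' => differ
  Position 4: 'c' vs 'c' => same
  Position 5: 'b' vs 'a' => differ
Total differences (Hamming distance): 5

5


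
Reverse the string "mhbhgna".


Input: mhbhgna
Reading characters right to left:
  Position 6: 'a'
  Position 5: 'n'
  Position 4: 'g'
  Position 3: 'h'
  Position 2: 'b'
  Position 1: 'h'
  Position 0: 'm'
Reversed: anghbhm

anghbhm


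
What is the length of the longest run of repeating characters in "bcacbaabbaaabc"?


Input: "bcacbaabbaaabc"
Scanning for longest run:
  Position 1 ('c'): new char, reset run to 1
  Position 2 ('a'): new char, reset run to 1
  Position 3 ('c'): new char, reset run to 1
  Position 4 ('b'): new char, reset run to 1
  Position 5 ('a'): new char, reset run to 1
  Position 6 ('a'): continues run of 'a', length=2
  Position 7 ('b'): new char, reset run to 1
  Position 8 ('b'): continues run of 'b', length=2
  Position 9 ('a'): new char, reset run to 1
  Position 10 ('a'): continues run of 'a', length=2
  Position 11 ('a'): continues run of 'a', length=3
  Position 12 ('b'): new char, reset run to 1
  Position 13 ('c'): new char, reset run to 1
Longest run: 'a' with length 3

3


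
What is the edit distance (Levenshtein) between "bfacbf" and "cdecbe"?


Computing edit distance: "bfacbf" -> "cdecbe"
DP table:
           c    d    e    c    b    e
      0    1    2    3    4    5    6
  b   1    1    2    3    4    4    5
  f   2    2    2    3    4    5    5
  a   3    3    3    3    4    5    6
  c   4    3    4    4    3    4    5
  b   5    4    4    5    4    3    4
  f   6    5    5    5    5    4    4
Edit distance = dp[6][6] = 4

4


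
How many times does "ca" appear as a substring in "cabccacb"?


Searching for "ca" in "cabccacb"
Scanning each position:
  Position 0: "ca" => MATCH
  Position 1: "ab" => no
  Position 2: "bc" => no
  Position 3: "cc" => no
  Position 4: "ca" => MATCH
  Position 5: "ac" => no
  Position 6: "cb" => no
Total occurrences: 2

2


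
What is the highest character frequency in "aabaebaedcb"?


Input: aabaebaedcb
Character counts:
  'a': 4
  'b': 3
  'c': 1
  'd': 1
  'e': 2
Maximum frequency: 4

4


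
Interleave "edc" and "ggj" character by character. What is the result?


Interleaving "edc" and "ggj":
  Position 0: 'e' from first, 'g' from second => "eg"
  Position 1: 'd' from first, 'g' from second => "dg"
  Position 2: 'c' from first, 'j' from second => "cj"
Result: egdgcj

egdgcj


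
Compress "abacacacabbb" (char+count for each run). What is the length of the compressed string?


Input: abacacacabbb
Runs:
  'a' x 1 => "a1"
  'b' x 1 => "b1"
  'a' x 1 => "a1"
  'c' x 1 => "c1"
  'a' x 1 => "a1"
  'c' x 1 => "c1"
  'a' x 1 => "a1"
  'c' x 1 => "c1"
  'a' x 1 => "a1"
  'b' x 3 => "b3"
Compressed: "a1b1a1c1a1c1a1c1a1b3"
Compressed length: 20

20


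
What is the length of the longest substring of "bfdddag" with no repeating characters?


Input: "bfdddag"
Sliding window (track last position of each char):
  Position 0 ('b'): window [0,0] length 1 -- new best
  Position 1 ('f'): window [0,1] length 2 -- new best
  Position 2 ('d'): window [0,2] length 3 -- new best
  Position 3 ('d'): repeat (last at 2), move window start to 3
  Position 3 ('d'): window [3,3] length 1
  Position 4 ('d'): repeat (last at 3), move window start to 4
  Position 4 ('d'): window [4,4] length 1
  Position 5 ('a'): window [4,5] length 2
  Position 6 ('g'): window [4,6] length 3
Longest substring with no repeats: "bfd" with length 3

3


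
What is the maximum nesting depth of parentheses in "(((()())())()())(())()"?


Input: "(((()())())()())(())()"
Tracking depth:
  Position 0 '(': depth becomes 1
  Position 1 '(': depth becomes 2
  Position 2 '(': depth becomes 3
  Position 3 '(': depth becomes 4
  Position 4 ')': depth becomes 3
  Position 5 '(': depth becomes 4
  Position 6 ')': depth becomes 3
  Position 7 ')': depth becomes 2
  Position 8 '(': depth becomes 3
  Position 9 ')': depth becomes 2
  Position 10 ')': depth becomes 1
  Position 11 '(': depth becomes 2
  Position 12 ')': depth becomes 1
  Position 13 '(': depth becomes 2
  Position 14 ')': depth becomes 1
  Position 15 ')': depth becomes 0
  Position 16 '(': depth becomes 1
  Position 17 '(': depth becomes 2
  Position 18 ')': depth becomes 1
  Position 19 ')': depth becomes 0
  Position 20 '(': depth becomes 1
  Position 21 ')': depth becomes 0
Maximum depth reached: 4

4


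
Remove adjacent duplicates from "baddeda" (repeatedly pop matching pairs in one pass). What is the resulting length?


Input: baddeda
Stack-based adjacent duplicate removal:
  Read 'b': push. Stack: b
  Read 'a': push. Stack: ba
  Read 'd': push. Stack: bad
  Read 'd': matches stack top 'd' => pop. Stack: ba
  Read 'e': push. Stack: bae
  Read 'd': push. Stack: baed
  Read 'a': push. Stack: baeda
Final stack: "baeda" (length 5)

5


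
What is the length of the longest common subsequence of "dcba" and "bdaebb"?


LCS of "dcba" and "bdaebb"
DP table:
           b    d    a    e    b    b
      0    0    0    0    0    0    0
  d   0    0    1    1    1    1    1
  c   0    0    1    1    1    1    1
  b   0    1    1    1    1    2    2
  a   0    1    1    2    2    2    2
LCS length = dp[4][6] = 2

2


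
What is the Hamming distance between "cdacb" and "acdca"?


Comparing "cdacb" and "acdca" position by position:
  Position 0: 'c' vs 'a' => differ
  Position 1: 'd' vs 'c' => differ
  Position 2: 'a' vs 'd' => differ
  Position 3: 'c' vs 'c' => same
  Position 4: 'b' vs 'a' => differ
Total differences (Hamming distance): 4

4


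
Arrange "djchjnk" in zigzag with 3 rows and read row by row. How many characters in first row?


Zigzag "djchjnk" into 3 rows:
Placing characters:
  'd' => row 0
  'j' => row 1
  'c' => row 2
  'h' => row 1
  'j' => row 0
  'n' => row 1
  'k' => row 2
Rows:
  Row 0: "dj"
  Row 1: "jhn"
  Row 2: "ck"
First row length: 2

2


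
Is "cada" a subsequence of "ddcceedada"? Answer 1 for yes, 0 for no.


Check if "cada" is a subsequence of "ddcceedada"
Greedy scan:
  Position 0 ('d'): no match needed
  Position 1 ('d'): no match needed
  Position 2 ('c'): matches sub[0] = 'c'
  Position 3 ('c'): no match needed
  Position 4 ('e'): no match needed
  Position 5 ('e'): no match needed
  Position 6 ('d'): no match needed
  Position 7 ('a'): matches sub[1] = 'a'
  Position 8 ('d'): matches sub[2] = 'd'
  Position 9 ('a'): matches sub[3] = 'a'
All 4 characters matched => is a subsequence

1


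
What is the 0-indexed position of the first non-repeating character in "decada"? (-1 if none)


Input: decada
Character frequencies:
  'a': 2
  'c': 1
  'd': 2
  'e': 1
Scanning left to right for freq == 1:
  Position 0 ('d'): freq=2, skip
  Position 1 ('e'): unique! => answer = 1

1


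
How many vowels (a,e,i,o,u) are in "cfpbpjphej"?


Input: cfpbpjphej
Checking each character:
  'c' at position 0: consonant
  'f' at position 1: consonant
  'p' at position 2: consonant
  'b' at position 3: consonant
  'p' at position 4: consonant
  'j' at position 5: consonant
  'p' at position 6: consonant
  'h' at position 7: consonant
  'e' at position 8: vowel (running total: 1)
  'j' at position 9: consonant
Total vowels: 1

1


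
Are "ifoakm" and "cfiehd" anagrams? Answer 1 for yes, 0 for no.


Strings: "ifoakm", "cfiehd"
Sorted first:  afikmo
Sorted second: cdefhi
Differ at position 0: 'a' vs 'c' => not anagrams

0


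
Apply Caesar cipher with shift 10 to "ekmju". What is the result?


Caesar cipher: shift "ekmju" by 10
  'e' (pos 4) + 10 = pos 14 = 'o'
  'k' (pos 10) + 10 = pos 20 = 'u'
  'm' (pos 12) + 10 = pos 22 = 'w'
  'j' (pos 9) + 10 = pos 19 = 't'
  'u' (pos 20) + 10 = pos 4 = 'e'
Result: ouwte

ouwte


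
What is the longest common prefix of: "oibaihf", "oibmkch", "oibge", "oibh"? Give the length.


Words: oibaihf, oibmkch, oibge, oibh
  Position 0: all 'o' => match
  Position 1: all 'i' => match
  Position 2: all 'b' => match
  Position 3: ('a', 'm', 'g', 'h') => mismatch, stop
LCP = "oib" (length 3)

3


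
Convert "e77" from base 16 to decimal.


Input: "e77" in base 16
Positional expansion:
  Digit 'e' (value 14) x 16^2 = 3584
  Digit '7' (value 7) x 16^1 = 112
  Digit '7' (value 7) x 16^0 = 7
Sum = 3703

3703


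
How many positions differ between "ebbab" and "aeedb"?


Comparing "ebbab" and "aeedb" position by position:
  Position 0: 'e' vs 'a' => DIFFER
  Position 1: 'b' vs 'e' => DIFFER
  Position 2: 'b' vs 'e' => DIFFER
  Position 3: 'a' vs 'd' => DIFFER
  Position 4: 'b' vs 'b' => same
Positions that differ: 4

4


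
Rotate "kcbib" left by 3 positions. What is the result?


Input: "kcbib", rotate left by 3
First 3 characters: "kcb"
Remaining characters: "ib"
Concatenate remaining + first: "ib" + "kcb" = "ibkcb"

ibkcb


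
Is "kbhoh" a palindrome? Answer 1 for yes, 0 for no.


Input: kbhoh
Reversed: hohbk
  Compare pos 0 ('k') with pos 4 ('h'): MISMATCH
  Compare pos 1 ('b') with pos 3 ('o'): MISMATCH
Result: not a palindrome

0


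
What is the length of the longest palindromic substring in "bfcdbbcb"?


Input: "bfcdbbcb"
Checking substrings for palindromes:
  [5:8] "bcb" (len 3) => palindrome
  [4:6] "bb" (len 2) => palindrome
Longest palindromic substring: "bcb" with length 3

3


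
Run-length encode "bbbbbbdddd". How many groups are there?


Input: bbbbbbdddd
Scanning for consecutive runs:
  Group 1: 'b' x 6 (positions 0-5)
  Group 2: 'd' x 4 (positions 6-9)
Total groups: 2

2


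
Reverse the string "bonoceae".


Input: bonoceae
Reading characters right to left:
  Position 7: 'e'
  Position 6: 'a'
  Position 5: 'e'
  Position 4: 'c'
  Position 3: 'o'
  Position 2: 'n'
  Position 1: 'o'
  Position 0: 'b'
Reversed: eaeconob

eaeconob


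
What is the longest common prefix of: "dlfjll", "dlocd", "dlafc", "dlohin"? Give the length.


Words: dlfjll, dlocd, dlafc, dlohin
  Position 0: all 'd' => match
  Position 1: all 'l' => match
  Position 2: ('f', 'o', 'a', 'o') => mismatch, stop
LCP = "dl" (length 2)

2


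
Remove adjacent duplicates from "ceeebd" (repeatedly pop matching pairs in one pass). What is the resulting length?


Input: ceeebd
Stack-based adjacent duplicate removal:
  Read 'c': push. Stack: c
  Read 'e': push. Stack: ce
  Read 'e': matches stack top 'e' => pop. Stack: c
  Read 'e': push. Stack: ce
  Read 'b': push. Stack: ceb
  Read 'd': push. Stack: cebd
Final stack: "cebd" (length 4)

4


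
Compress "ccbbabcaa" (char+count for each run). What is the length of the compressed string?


Input: ccbbabcaa
Runs:
  'c' x 2 => "c2"
  'b' x 2 => "b2"
  'a' x 1 => "a1"
  'b' x 1 => "b1"
  'c' x 1 => "c1"
  'a' x 2 => "a2"
Compressed: "c2b2a1b1c1a2"
Compressed length: 12

12


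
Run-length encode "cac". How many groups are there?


Input: cac
Scanning for consecutive runs:
  Group 1: 'c' x 1 (positions 0-0)
  Group 2: 'a' x 1 (positions 1-1)
  Group 3: 'c' x 1 (positions 2-2)
Total groups: 3

3


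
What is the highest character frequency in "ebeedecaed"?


Input: ebeedecaed
Character counts:
  'a': 1
  'b': 1
  'c': 1
  'd': 2
  'e': 5
Maximum frequency: 5

5


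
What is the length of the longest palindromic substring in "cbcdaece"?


Input: "cbcdaece"
Checking substrings for palindromes:
  [0:3] "cbc" (len 3) => palindrome
  [5:8] "ece" (len 3) => palindrome
Longest palindromic substring: "cbc" with length 3

3


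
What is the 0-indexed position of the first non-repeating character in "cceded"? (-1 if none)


Input: cceded
Character frequencies:
  'c': 2
  'd': 2
  'e': 2
Scanning left to right for freq == 1:
  Position 0 ('c'): freq=2, skip
  Position 1 ('c'): freq=2, skip
  Position 2 ('e'): freq=2, skip
  Position 3 ('d'): freq=2, skip
  Position 4 ('e'): freq=2, skip
  Position 5 ('d'): freq=2, skip
  No unique character found => answer = -1

-1


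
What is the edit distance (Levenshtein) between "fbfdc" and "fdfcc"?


Computing edit distance: "fbfdc" -> "fdfcc"
DP table:
           f    d    f    c    c
      0    1    2    3    4    5
  f   1    0    1    2    3    4
  b   2    1    1    2    3    4
  f   3    2    2    1    2    3
  d   4    3    2    2    2    3
  c   5    4    3    3    2    2
Edit distance = dp[5][5] = 2

2


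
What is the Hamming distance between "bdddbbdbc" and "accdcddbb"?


Comparing "bdddbbdbc" and "accdcddbb" position by position:
  Position 0: 'b' vs 'a' => differ
  Position 1: 'd' vs 'c' => differ
  Position 2: 'd' vs 'c' => differ
  Position 3: 'd' vs 'd' => same
  Position 4: 'b' vs 'c' => differ
  Position 5: 'b' vs 'd' => differ
  Position 6: 'd' vs 'd' => same
  Position 7: 'b' vs 'b' => same
  Position 8: 'c' vs 'b' => differ
Total differences (Hamming distance): 6

6


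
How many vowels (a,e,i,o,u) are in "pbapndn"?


Input: pbapndn
Checking each character:
  'p' at position 0: consonant
  'b' at position 1: consonant
  'a' at position 2: vowel (running total: 1)
  'p' at position 3: consonant
  'n' at position 4: consonant
  'd' at position 5: consonant
  'n' at position 6: consonant
Total vowels: 1

1


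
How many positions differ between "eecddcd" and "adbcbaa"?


Comparing "eecddcd" and "adbcbaa" position by position:
  Position 0: 'e' vs 'a' => DIFFER
  Position 1: 'e' vs 'd' => DIFFER
  Position 2: 'c' vs 'b' => DIFFER
  Position 3: 'd' vs 'c' => DIFFER
  Position 4: 'd' vs 'b' => DIFFER
  Position 5: 'c' vs 'a' => DIFFER
  Position 6: 'd' vs 'a' => DIFFER
Positions that differ: 7

7


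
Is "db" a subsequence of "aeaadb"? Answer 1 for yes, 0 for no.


Check if "db" is a subsequence of "aeaadb"
Greedy scan:
  Position 0 ('a'): no match needed
  Position 1 ('e'): no match needed
  Position 2 ('a'): no match needed
  Position 3 ('a'): no match needed
  Position 4 ('d'): matches sub[0] = 'd'
  Position 5 ('b'): matches sub[1] = 'b'
All 2 characters matched => is a subsequence

1


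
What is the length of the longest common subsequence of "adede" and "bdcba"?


LCS of "adede" and "bdcba"
DP table:
           b    d    c    b    a
      0    0    0    0    0    0
  a   0    0    0    0    0    1
  d   0    0    1    1    1    1
  e   0    0    1    1    1    1
  d   0    0    1    1    1    1
  e   0    0    1    1    1    1
LCS length = dp[5][5] = 1

1


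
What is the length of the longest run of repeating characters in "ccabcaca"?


Input: "ccabcaca"
Scanning for longest run:
  Position 1 ('c'): continues run of 'c', length=2
  Position 2 ('a'): new char, reset run to 1
  Position 3 ('b'): new char, reset run to 1
  Position 4 ('c'): new char, reset run to 1
  Position 5 ('a'): new char, reset run to 1
  Position 6 ('c'): new char, reset run to 1
  Position 7 ('a'): new char, reset run to 1
Longest run: 'c' with length 2

2


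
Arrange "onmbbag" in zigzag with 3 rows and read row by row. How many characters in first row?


Zigzag "onmbbag" into 3 rows:
Placing characters:
  'o' => row 0
  'n' => row 1
  'm' => row 2
  'b' => row 1
  'b' => row 0
  'a' => row 1
  'g' => row 2
Rows:
  Row 0: "ob"
  Row 1: "nba"
  Row 2: "mg"
First row length: 2

2


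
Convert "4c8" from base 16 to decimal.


Input: "4c8" in base 16
Positional expansion:
  Digit '4' (value 4) x 16^2 = 1024
  Digit 'c' (value 12) x 16^1 = 192
  Digit '8' (value 8) x 16^0 = 8
Sum = 1224

1224


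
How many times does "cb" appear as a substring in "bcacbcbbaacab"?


Searching for "cb" in "bcacbcbbaacab"
Scanning each position:
  Position 0: "bc" => no
  Position 1: "ca" => no
  Position 2: "ac" => no
  Position 3: "cb" => MATCH
  Position 4: "bc" => no
  Position 5: "cb" => MATCH
  Position 6: "bb" => no
  Position 7: "ba" => no
  Position 8: "aa" => no
  Position 9: "ac" => no
  Position 10: "ca" => no
  Position 11: "ab" => no
Total occurrences: 2

2


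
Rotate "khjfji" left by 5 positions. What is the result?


Input: "khjfji", rotate left by 5
First 5 characters: "khjfj"
Remaining characters: "i"
Concatenate remaining + first: "i" + "khjfj" = "ikhjfj"

ikhjfj


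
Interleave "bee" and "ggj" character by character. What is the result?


Interleaving "bee" and "ggj":
  Position 0: 'b' from first, 'g' from second => "bg"
  Position 1: 'e' from first, 'g' from second => "eg"
  Position 2: 'e' from first, 'j' from second => "ej"
Result: bgegej

bgegej


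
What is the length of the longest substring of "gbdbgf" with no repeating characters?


Input: "gbdbgf"
Sliding window (track last position of each char):
  Position 0 ('g'): window [0,0] length 1 -- new best
  Position 1 ('b'): window [0,1] length 2 -- new best
  Position 2 ('d'): window [0,2] length 3 -- new best
  Position 3 ('b'): repeat (last at 1), move window start to 2
  Position 3 ('b'): window [2,3] length 2
  Position 4 ('g'): window [2,4] length 3
  Position 5 ('f'): window [2,5] length 4 -- new best
Longest substring with no repeats: "dbgf" with length 4

4


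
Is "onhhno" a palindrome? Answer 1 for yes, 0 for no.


Input: onhhno
Reversed: onhhno
  Compare pos 0 ('o') with pos 5 ('o'): match
  Compare pos 1 ('n') with pos 4 ('n'): match
  Compare pos 2 ('h') with pos 3 ('h'): match
Result: palindrome

1


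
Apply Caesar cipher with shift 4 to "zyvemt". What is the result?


Caesar cipher: shift "zyvemt" by 4
  'z' (pos 25) + 4 = pos 3 = 'd'
  'y' (pos 24) + 4 = pos 2 = 'c'
  'v' (pos 21) + 4 = pos 25 = 'z'
  'e' (pos 4) + 4 = pos 8 = 'i'
  'm' (pos 12) + 4 = pos 16 = 'q'
  't' (pos 19) + 4 = pos 23 = 'x'
Result: dcziqx

dcziqx


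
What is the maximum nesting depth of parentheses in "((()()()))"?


Input: "((()()()))"
Tracking depth:
  Position 0 '(': depth becomes 1
  Position 1 '(': depth becomes 2
  Position 2 '(': depth becomes 3
  Position 3 ')': depth becomes 2
  Position 4 '(': depth becomes 3
  Position 5 ')': depth becomes 2
  Position 6 '(': depth becomes 3
  Position 7 ')': depth becomes 2
  Position 8 ')': depth becomes 1
  Position 9 ')': depth becomes 0
Maximum depth reached: 3

3


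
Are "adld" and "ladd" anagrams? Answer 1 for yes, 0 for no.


Strings: "adld", "ladd"
Sorted first:  addl
Sorted second: addl
Sorted forms match => anagrams

1


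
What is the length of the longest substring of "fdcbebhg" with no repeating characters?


Input: "fdcbebhg"
Sliding window (track last position of each char):
  Position 0 ('f'): window [0,0] length 1 -- new best
  Position 1 ('d'): window [0,1] length 2 -- new best
  Position 2 ('c'): window [0,2] length 3 -- new best
  Position 3 ('b'): window [0,3] length 4 -- new best
  Position 4 ('e'): window [0,4] length 5 -- new best
  Position 5 ('b'): repeat (last at 3), move window start to 4
  Position 5 ('b'): window [4,5] length 2
  Position 6 ('h'): window [4,6] length 3
  Position 7 ('g'): window [4,7] length 4
Longest substring with no repeats: "fdcbe" with length 5

5


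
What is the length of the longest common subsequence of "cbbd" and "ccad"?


LCS of "cbbd" and "ccad"
DP table:
           c    c    a    d
      0    0    0    0    0
  c   0    1    1    1    1
  b   0    1    1    1    1
  b   0    1    1    1    1
  d   0    1    1    1    2
LCS length = dp[4][4] = 2

2


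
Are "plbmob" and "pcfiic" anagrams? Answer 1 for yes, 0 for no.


Strings: "plbmob", "pcfiic"
Sorted first:  bblmop
Sorted second: ccfiip
Differ at position 0: 'b' vs 'c' => not anagrams

0


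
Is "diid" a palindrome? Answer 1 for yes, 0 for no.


Input: diid
Reversed: diid
  Compare pos 0 ('d') with pos 3 ('d'): match
  Compare pos 1 ('i') with pos 2 ('i'): match
Result: palindrome

1


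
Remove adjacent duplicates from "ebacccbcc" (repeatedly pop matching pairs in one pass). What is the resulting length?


Input: ebacccbcc
Stack-based adjacent duplicate removal:
  Read 'e': push. Stack: e
  Read 'b': push. Stack: eb
  Read 'a': push. Stack: eba
  Read 'c': push. Stack: ebac
  Read 'c': matches stack top 'c' => pop. Stack: eba
  Read 'c': push. Stack: ebac
  Read 'b': push. Stack: ebacb
  Read 'c': push. Stack: ebacbc
  Read 'c': matches stack top 'c' => pop. Stack: ebacb
Final stack: "ebacb" (length 5)

5


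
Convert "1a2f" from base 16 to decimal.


Input: "1a2f" in base 16
Positional expansion:
  Digit '1' (value 1) x 16^3 = 4096
  Digit 'a' (value 10) x 16^2 = 2560
  Digit '2' (value 2) x 16^1 = 32
  Digit 'f' (value 15) x 16^0 = 15
Sum = 6703

6703


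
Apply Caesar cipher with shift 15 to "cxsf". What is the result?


Caesar cipher: shift "cxsf" by 15
  'c' (pos 2) + 15 = pos 17 = 'r'
  'x' (pos 23) + 15 = pos 12 = 'm'
  's' (pos 18) + 15 = pos 7 = 'h'
  'f' (pos 5) + 15 = pos 20 = 'u'
Result: rmhu

rmhu


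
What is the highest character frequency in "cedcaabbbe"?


Input: cedcaabbbe
Character counts:
  'a': 2
  'b': 3
  'c': 2
  'd': 1
  'e': 2
Maximum frequency: 3

3


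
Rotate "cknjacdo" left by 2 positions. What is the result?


Input: "cknjacdo", rotate left by 2
First 2 characters: "ck"
Remaining characters: "njacdo"
Concatenate remaining + first: "njacdo" + "ck" = "njacdock"

njacdock


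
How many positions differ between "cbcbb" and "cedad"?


Comparing "cbcbb" and "cedad" position by position:
  Position 0: 'c' vs 'c' => same
  Position 1: 'b' vs 'e' => DIFFER
  Position 2: 'c' vs 'd' => DIFFER
  Position 3: 'b' vs 'a' => DIFFER
  Position 4: 'b' vs 'd' => DIFFER
Positions that differ: 4

4


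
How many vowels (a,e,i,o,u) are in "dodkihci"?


Input: dodkihci
Checking each character:
  'd' at position 0: consonant
  'o' at position 1: vowel (running total: 1)
  'd' at position 2: consonant
  'k' at position 3: consonant
  'i' at position 4: vowel (running total: 2)
  'h' at position 5: consonant
  'c' at position 6: consonant
  'i' at position 7: vowel (running total: 3)
Total vowels: 3

3


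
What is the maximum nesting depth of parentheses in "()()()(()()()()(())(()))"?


Input: "()()()(()()()()(())(()))"
Tracking depth:
  Position 0 '(': depth becomes 1
  Position 1 ')': depth becomes 0
  Position 2 '(': depth becomes 1
  Position 3 ')': depth becomes 0
  Position 4 '(': depth becomes 1
  Position 5 ')': depth becomes 0
  Position 6 '(': depth becomes 1
  Position 7 '(': depth becomes 2
  Position 8 ')': depth becomes 1
  Position 9 '(': depth becomes 2
  Position 10 ')': depth becomes 1
  Position 11 '(': depth becomes 2
  Position 12 ')': depth becomes 1
  Position 13 '(': depth becomes 2
  Position 14 ')': depth becomes 1
  Position 15 '(': depth becomes 2
  Position 16 '(': depth becomes 3
  Position 17 ')': depth becomes 2
  Position 18 ')': depth becomes 1
  Position 19 '(': depth becomes 2
  Position 20 '(': depth becomes 3
  Position 21 ')': depth becomes 2
  Position 22 ')': depth becomes 1
  Position 23 ')': depth becomes 0
Maximum depth reached: 3

3
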